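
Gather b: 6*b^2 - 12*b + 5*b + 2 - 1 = 6*b^2 - 7*b + 1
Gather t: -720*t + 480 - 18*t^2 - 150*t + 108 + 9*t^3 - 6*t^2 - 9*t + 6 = 9*t^3 - 24*t^2 - 879*t + 594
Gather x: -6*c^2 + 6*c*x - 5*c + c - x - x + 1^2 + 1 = -6*c^2 - 4*c + x*(6*c - 2) + 2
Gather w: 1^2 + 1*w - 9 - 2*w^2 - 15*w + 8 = -2*w^2 - 14*w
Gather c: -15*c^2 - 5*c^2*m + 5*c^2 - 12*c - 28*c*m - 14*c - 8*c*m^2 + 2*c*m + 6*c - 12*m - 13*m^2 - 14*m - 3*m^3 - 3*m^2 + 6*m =c^2*(-5*m - 10) + c*(-8*m^2 - 26*m - 20) - 3*m^3 - 16*m^2 - 20*m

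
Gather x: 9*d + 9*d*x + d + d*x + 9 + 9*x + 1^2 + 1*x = 10*d + x*(10*d + 10) + 10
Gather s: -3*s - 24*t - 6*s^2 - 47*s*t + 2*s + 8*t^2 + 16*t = -6*s^2 + s*(-47*t - 1) + 8*t^2 - 8*t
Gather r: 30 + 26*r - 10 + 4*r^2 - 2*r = 4*r^2 + 24*r + 20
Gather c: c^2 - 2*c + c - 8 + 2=c^2 - c - 6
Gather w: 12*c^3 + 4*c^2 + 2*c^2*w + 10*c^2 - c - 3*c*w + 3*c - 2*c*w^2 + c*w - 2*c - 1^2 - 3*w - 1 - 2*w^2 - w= 12*c^3 + 14*c^2 + w^2*(-2*c - 2) + w*(2*c^2 - 2*c - 4) - 2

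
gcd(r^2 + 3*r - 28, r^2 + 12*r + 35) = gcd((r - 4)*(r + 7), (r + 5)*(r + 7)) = r + 7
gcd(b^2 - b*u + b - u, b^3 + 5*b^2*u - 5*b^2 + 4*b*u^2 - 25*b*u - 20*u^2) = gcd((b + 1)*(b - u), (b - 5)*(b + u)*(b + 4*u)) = 1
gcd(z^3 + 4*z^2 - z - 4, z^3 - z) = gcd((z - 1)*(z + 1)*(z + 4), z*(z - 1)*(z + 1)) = z^2 - 1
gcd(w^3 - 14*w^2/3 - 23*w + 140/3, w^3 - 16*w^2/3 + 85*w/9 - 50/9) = w - 5/3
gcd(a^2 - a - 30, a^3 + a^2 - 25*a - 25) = a + 5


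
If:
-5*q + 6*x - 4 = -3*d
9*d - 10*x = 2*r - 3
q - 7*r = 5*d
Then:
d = 362*x/359 - 113/359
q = 648*x/359 - 355/359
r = 30/359 - 166*x/359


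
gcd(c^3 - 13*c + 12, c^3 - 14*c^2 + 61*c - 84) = c - 3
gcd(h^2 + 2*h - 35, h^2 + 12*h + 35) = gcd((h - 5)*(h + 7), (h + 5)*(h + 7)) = h + 7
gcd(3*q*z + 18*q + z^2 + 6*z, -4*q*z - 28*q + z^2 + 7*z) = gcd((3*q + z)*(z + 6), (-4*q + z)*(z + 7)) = 1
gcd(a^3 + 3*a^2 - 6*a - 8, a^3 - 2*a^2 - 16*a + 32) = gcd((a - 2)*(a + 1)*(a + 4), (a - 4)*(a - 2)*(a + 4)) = a^2 + 2*a - 8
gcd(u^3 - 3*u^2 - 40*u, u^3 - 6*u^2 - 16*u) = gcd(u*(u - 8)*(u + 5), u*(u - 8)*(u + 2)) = u^2 - 8*u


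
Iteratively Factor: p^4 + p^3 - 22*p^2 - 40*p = (p - 5)*(p^3 + 6*p^2 + 8*p) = (p - 5)*(p + 4)*(p^2 + 2*p) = (p - 5)*(p + 2)*(p + 4)*(p)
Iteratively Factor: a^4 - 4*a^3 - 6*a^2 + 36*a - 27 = (a - 1)*(a^3 - 3*a^2 - 9*a + 27) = (a - 1)*(a + 3)*(a^2 - 6*a + 9) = (a - 3)*(a - 1)*(a + 3)*(a - 3)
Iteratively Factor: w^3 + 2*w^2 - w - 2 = (w - 1)*(w^2 + 3*w + 2) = (w - 1)*(w + 1)*(w + 2)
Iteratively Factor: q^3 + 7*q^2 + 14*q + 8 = (q + 1)*(q^2 + 6*q + 8) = (q + 1)*(q + 4)*(q + 2)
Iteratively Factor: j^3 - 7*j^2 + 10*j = (j)*(j^2 - 7*j + 10) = j*(j - 5)*(j - 2)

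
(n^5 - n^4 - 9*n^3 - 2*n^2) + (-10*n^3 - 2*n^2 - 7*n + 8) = n^5 - n^4 - 19*n^3 - 4*n^2 - 7*n + 8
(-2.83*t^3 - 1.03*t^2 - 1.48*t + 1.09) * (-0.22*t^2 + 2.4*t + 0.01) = 0.6226*t^5 - 6.5654*t^4 - 2.1747*t^3 - 3.8021*t^2 + 2.6012*t + 0.0109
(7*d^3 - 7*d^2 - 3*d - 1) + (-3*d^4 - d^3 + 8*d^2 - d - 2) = -3*d^4 + 6*d^3 + d^2 - 4*d - 3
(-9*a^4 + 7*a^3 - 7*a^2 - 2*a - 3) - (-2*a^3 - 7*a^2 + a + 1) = -9*a^4 + 9*a^3 - 3*a - 4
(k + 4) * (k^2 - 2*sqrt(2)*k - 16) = k^3 - 2*sqrt(2)*k^2 + 4*k^2 - 16*k - 8*sqrt(2)*k - 64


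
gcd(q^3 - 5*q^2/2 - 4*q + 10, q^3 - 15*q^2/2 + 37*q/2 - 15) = q^2 - 9*q/2 + 5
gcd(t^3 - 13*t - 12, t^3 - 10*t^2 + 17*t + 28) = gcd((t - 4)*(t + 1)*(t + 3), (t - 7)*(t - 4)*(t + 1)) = t^2 - 3*t - 4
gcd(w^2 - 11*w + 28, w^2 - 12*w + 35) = w - 7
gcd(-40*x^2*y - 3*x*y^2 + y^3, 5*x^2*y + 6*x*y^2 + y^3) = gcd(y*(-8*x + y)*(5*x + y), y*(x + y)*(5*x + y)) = 5*x*y + y^2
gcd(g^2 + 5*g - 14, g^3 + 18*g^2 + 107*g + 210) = g + 7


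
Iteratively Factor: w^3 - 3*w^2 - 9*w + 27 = (w - 3)*(w^2 - 9) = (w - 3)*(w + 3)*(w - 3)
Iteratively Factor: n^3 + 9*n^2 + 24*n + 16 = (n + 1)*(n^2 + 8*n + 16) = (n + 1)*(n + 4)*(n + 4)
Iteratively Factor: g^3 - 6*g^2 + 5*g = (g)*(g^2 - 6*g + 5) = g*(g - 5)*(g - 1)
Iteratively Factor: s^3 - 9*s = (s - 3)*(s^2 + 3*s) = (s - 3)*(s + 3)*(s)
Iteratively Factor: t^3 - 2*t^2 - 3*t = (t - 3)*(t^2 + t) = (t - 3)*(t + 1)*(t)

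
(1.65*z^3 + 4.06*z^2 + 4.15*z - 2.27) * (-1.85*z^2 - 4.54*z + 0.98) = -3.0525*z^5 - 15.002*z^4 - 24.4929*z^3 - 10.6627*z^2 + 14.3728*z - 2.2246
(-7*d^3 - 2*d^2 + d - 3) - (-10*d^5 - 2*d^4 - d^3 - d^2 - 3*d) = 10*d^5 + 2*d^4 - 6*d^3 - d^2 + 4*d - 3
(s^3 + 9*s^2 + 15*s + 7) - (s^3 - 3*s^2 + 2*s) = 12*s^2 + 13*s + 7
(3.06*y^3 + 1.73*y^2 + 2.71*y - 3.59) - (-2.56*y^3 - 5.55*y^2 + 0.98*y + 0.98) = 5.62*y^3 + 7.28*y^2 + 1.73*y - 4.57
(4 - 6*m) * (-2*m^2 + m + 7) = 12*m^3 - 14*m^2 - 38*m + 28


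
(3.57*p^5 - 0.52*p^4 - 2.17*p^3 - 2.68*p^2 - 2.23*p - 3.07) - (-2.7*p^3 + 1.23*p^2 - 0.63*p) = 3.57*p^5 - 0.52*p^4 + 0.53*p^3 - 3.91*p^2 - 1.6*p - 3.07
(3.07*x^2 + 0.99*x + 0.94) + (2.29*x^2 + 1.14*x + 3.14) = 5.36*x^2 + 2.13*x + 4.08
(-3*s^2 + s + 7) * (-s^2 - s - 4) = 3*s^4 + 2*s^3 + 4*s^2 - 11*s - 28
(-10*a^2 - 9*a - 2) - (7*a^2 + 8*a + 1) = -17*a^2 - 17*a - 3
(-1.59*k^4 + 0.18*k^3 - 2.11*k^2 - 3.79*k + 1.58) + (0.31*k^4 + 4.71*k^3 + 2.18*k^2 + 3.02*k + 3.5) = -1.28*k^4 + 4.89*k^3 + 0.0700000000000003*k^2 - 0.77*k + 5.08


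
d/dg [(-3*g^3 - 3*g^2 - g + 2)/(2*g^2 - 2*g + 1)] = (-6*g^4 + 12*g^3 - g^2 - 14*g + 3)/(4*g^4 - 8*g^3 + 8*g^2 - 4*g + 1)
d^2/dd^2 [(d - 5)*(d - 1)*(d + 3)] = 6*d - 6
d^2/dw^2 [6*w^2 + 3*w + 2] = 12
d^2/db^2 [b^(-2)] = 6/b^4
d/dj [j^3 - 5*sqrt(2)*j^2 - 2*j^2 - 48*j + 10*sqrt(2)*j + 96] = 3*j^2 - 10*sqrt(2)*j - 4*j - 48 + 10*sqrt(2)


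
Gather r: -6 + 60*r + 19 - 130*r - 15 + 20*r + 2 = -50*r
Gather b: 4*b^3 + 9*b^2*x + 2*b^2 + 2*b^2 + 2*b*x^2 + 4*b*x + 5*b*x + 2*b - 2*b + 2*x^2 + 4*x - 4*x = 4*b^3 + b^2*(9*x + 4) + b*(2*x^2 + 9*x) + 2*x^2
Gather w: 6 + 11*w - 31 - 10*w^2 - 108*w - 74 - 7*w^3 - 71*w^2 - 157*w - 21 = -7*w^3 - 81*w^2 - 254*w - 120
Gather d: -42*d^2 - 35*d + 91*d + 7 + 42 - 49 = -42*d^2 + 56*d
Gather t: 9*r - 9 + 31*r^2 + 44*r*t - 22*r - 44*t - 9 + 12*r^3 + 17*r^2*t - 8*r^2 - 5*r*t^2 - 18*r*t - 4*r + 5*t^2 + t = 12*r^3 + 23*r^2 - 17*r + t^2*(5 - 5*r) + t*(17*r^2 + 26*r - 43) - 18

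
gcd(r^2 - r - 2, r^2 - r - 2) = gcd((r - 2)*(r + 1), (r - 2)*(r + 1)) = r^2 - r - 2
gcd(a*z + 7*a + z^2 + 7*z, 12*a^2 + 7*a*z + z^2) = 1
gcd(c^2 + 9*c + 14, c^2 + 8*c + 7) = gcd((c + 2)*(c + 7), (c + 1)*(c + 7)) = c + 7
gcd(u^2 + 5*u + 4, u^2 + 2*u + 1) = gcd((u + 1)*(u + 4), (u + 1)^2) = u + 1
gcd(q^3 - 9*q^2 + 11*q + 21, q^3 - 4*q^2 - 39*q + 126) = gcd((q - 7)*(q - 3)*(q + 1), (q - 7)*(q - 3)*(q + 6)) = q^2 - 10*q + 21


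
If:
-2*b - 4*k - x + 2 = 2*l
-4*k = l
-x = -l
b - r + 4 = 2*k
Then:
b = 1 - x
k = -x/4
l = x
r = 5 - x/2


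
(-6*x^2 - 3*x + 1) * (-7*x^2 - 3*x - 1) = 42*x^4 + 39*x^3 + 8*x^2 - 1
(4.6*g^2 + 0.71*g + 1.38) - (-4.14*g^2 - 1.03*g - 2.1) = 8.74*g^2 + 1.74*g + 3.48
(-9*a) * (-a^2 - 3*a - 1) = 9*a^3 + 27*a^2 + 9*a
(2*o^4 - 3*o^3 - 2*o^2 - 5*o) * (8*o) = 16*o^5 - 24*o^4 - 16*o^3 - 40*o^2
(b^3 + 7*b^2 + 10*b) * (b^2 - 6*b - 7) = b^5 + b^4 - 39*b^3 - 109*b^2 - 70*b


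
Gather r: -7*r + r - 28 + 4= -6*r - 24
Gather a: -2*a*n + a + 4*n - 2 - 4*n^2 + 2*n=a*(1 - 2*n) - 4*n^2 + 6*n - 2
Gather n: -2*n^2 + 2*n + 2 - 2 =-2*n^2 + 2*n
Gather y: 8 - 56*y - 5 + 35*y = 3 - 21*y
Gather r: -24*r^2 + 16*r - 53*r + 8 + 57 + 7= -24*r^2 - 37*r + 72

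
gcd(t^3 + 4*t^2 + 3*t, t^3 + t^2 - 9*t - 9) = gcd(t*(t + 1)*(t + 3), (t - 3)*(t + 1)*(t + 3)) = t^2 + 4*t + 3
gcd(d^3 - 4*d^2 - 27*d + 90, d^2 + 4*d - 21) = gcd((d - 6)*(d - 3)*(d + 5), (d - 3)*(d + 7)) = d - 3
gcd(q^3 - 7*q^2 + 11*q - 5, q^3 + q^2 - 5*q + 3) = q^2 - 2*q + 1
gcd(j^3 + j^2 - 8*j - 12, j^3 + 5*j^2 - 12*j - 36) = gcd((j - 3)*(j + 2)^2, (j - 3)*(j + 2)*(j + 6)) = j^2 - j - 6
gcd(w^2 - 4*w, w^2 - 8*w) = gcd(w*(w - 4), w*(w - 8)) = w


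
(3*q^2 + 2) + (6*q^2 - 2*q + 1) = 9*q^2 - 2*q + 3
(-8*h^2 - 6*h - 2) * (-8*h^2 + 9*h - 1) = 64*h^4 - 24*h^3 - 30*h^2 - 12*h + 2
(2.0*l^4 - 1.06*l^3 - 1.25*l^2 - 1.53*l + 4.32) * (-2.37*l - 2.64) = -4.74*l^5 - 2.7678*l^4 + 5.7609*l^3 + 6.9261*l^2 - 6.1992*l - 11.4048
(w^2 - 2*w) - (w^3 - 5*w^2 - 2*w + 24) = -w^3 + 6*w^2 - 24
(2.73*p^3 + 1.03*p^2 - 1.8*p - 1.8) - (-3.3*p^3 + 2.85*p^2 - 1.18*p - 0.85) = 6.03*p^3 - 1.82*p^2 - 0.62*p - 0.95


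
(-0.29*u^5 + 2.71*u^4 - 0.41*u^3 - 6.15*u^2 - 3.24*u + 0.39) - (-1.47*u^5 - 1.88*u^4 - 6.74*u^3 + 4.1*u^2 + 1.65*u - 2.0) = 1.18*u^5 + 4.59*u^4 + 6.33*u^3 - 10.25*u^2 - 4.89*u + 2.39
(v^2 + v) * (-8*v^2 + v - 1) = -8*v^4 - 7*v^3 - v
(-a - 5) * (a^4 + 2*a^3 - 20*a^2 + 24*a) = -a^5 - 7*a^4 + 10*a^3 + 76*a^2 - 120*a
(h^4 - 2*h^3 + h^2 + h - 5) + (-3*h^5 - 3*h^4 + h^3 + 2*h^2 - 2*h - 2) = -3*h^5 - 2*h^4 - h^3 + 3*h^2 - h - 7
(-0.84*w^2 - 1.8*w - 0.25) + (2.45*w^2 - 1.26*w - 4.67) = 1.61*w^2 - 3.06*w - 4.92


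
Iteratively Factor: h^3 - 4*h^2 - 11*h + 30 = (h + 3)*(h^2 - 7*h + 10) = (h - 2)*(h + 3)*(h - 5)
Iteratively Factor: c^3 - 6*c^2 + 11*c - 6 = (c - 2)*(c^2 - 4*c + 3) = (c - 3)*(c - 2)*(c - 1)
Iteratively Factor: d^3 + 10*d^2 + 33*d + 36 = (d + 3)*(d^2 + 7*d + 12) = (d + 3)^2*(d + 4)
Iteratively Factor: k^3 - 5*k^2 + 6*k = (k - 3)*(k^2 - 2*k) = (k - 3)*(k - 2)*(k)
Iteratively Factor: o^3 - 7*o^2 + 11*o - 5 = (o - 1)*(o^2 - 6*o + 5) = (o - 5)*(o - 1)*(o - 1)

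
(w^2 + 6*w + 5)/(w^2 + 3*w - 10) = (w + 1)/(w - 2)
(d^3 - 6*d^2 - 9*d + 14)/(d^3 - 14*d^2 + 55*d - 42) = (d + 2)/(d - 6)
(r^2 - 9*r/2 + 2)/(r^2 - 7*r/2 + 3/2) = (r - 4)/(r - 3)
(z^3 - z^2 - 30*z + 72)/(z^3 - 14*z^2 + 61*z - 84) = (z + 6)/(z - 7)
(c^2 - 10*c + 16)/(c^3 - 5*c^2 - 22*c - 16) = (c - 2)/(c^2 + 3*c + 2)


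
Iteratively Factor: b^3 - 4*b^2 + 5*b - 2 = (b - 1)*(b^2 - 3*b + 2) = (b - 2)*(b - 1)*(b - 1)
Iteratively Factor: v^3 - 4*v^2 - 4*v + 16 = (v + 2)*(v^2 - 6*v + 8) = (v - 2)*(v + 2)*(v - 4)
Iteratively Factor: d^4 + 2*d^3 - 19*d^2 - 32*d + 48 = (d + 4)*(d^3 - 2*d^2 - 11*d + 12) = (d - 4)*(d + 4)*(d^2 + 2*d - 3) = (d - 4)*(d + 3)*(d + 4)*(d - 1)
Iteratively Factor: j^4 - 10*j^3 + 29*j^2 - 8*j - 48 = (j - 4)*(j^3 - 6*j^2 + 5*j + 12) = (j - 4)*(j - 3)*(j^2 - 3*j - 4) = (j - 4)^2*(j - 3)*(j + 1)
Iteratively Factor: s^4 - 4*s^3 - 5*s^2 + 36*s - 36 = (s + 3)*(s^3 - 7*s^2 + 16*s - 12) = (s - 3)*(s + 3)*(s^2 - 4*s + 4) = (s - 3)*(s - 2)*(s + 3)*(s - 2)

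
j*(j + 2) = j^2 + 2*j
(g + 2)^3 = g^3 + 6*g^2 + 12*g + 8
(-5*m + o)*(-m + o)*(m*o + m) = 5*m^3*o + 5*m^3 - 6*m^2*o^2 - 6*m^2*o + m*o^3 + m*o^2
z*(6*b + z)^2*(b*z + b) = 36*b^3*z^2 + 36*b^3*z + 12*b^2*z^3 + 12*b^2*z^2 + b*z^4 + b*z^3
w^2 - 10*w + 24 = (w - 6)*(w - 4)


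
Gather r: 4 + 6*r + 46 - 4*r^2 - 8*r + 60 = -4*r^2 - 2*r + 110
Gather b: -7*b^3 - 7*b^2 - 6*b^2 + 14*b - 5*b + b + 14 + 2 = -7*b^3 - 13*b^2 + 10*b + 16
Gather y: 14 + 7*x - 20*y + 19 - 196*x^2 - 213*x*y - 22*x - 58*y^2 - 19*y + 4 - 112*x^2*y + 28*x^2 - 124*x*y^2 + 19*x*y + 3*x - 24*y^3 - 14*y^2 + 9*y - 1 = -168*x^2 - 12*x - 24*y^3 + y^2*(-124*x - 72) + y*(-112*x^2 - 194*x - 30) + 36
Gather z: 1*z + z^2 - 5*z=z^2 - 4*z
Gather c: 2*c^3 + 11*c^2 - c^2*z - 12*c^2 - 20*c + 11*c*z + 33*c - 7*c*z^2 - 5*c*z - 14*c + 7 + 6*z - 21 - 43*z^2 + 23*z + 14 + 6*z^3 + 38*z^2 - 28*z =2*c^3 + c^2*(-z - 1) + c*(-7*z^2 + 6*z - 1) + 6*z^3 - 5*z^2 + z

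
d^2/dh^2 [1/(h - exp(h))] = (2*(1 - exp(h))^2 + (h - exp(h))*exp(h))/(h - exp(h))^3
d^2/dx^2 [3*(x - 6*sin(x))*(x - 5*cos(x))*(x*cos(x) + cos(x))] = -3*x^3*cos(x) - 18*x^2*sin(x) + 36*x^2*sin(2*x) - 3*x^2*cos(x) + 30*x^2*cos(2*x) - 69*x*sin(x)/2 + 96*x*sin(2*x) - 405*x*sin(3*x)/2 + 18*x*cos(x) - 42*x*cos(2*x) - 45*sin(x)/2 + 12*sin(2*x) - 405*sin(3*x)/2 + 51*cos(x) - 51*cos(2*x) + 135*cos(3*x) - 15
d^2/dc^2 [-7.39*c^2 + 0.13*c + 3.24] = -14.7800000000000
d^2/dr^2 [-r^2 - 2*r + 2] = -2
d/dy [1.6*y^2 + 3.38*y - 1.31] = 3.2*y + 3.38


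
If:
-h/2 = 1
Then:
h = -2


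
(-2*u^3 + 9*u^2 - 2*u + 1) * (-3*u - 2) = 6*u^4 - 23*u^3 - 12*u^2 + u - 2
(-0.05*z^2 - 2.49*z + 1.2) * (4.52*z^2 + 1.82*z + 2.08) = -0.226*z^4 - 11.3458*z^3 + 0.788199999999999*z^2 - 2.9952*z + 2.496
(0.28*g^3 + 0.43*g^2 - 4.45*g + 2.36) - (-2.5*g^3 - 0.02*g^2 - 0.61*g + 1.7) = 2.78*g^3 + 0.45*g^2 - 3.84*g + 0.66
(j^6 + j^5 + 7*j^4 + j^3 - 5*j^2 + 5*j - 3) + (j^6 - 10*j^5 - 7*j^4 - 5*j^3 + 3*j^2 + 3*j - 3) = 2*j^6 - 9*j^5 - 4*j^3 - 2*j^2 + 8*j - 6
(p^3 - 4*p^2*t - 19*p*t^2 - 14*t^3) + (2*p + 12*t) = p^3 - 4*p^2*t - 19*p*t^2 + 2*p - 14*t^3 + 12*t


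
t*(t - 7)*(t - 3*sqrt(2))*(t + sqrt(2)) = t^4 - 7*t^3 - 2*sqrt(2)*t^3 - 6*t^2 + 14*sqrt(2)*t^2 + 42*t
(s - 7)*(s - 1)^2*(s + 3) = s^4 - 6*s^3 - 12*s^2 + 38*s - 21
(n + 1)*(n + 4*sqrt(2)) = n^2 + n + 4*sqrt(2)*n + 4*sqrt(2)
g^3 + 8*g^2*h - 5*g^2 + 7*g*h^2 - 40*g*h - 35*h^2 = (g - 5)*(g + h)*(g + 7*h)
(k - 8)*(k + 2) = k^2 - 6*k - 16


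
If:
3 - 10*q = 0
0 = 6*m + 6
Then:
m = -1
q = 3/10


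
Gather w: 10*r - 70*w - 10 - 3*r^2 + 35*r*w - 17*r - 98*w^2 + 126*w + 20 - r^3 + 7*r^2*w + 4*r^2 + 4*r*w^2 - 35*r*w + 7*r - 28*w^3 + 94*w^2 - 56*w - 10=-r^3 + 7*r^2*w + r^2 - 28*w^3 + w^2*(4*r - 4)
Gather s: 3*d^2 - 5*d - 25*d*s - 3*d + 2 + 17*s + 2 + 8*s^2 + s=3*d^2 - 8*d + 8*s^2 + s*(18 - 25*d) + 4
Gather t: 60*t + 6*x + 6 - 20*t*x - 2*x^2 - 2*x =t*(60 - 20*x) - 2*x^2 + 4*x + 6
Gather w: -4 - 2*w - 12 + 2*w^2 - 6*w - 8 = 2*w^2 - 8*w - 24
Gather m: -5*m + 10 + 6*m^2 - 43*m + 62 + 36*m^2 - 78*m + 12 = 42*m^2 - 126*m + 84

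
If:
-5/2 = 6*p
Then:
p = -5/12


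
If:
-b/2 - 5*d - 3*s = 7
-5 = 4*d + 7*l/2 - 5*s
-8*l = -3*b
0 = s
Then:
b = 48/73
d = -107/73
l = 18/73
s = 0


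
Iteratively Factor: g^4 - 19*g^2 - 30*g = (g + 2)*(g^3 - 2*g^2 - 15*g) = (g - 5)*(g + 2)*(g^2 + 3*g) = (g - 5)*(g + 2)*(g + 3)*(g)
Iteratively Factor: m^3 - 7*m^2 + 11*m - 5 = (m - 5)*(m^2 - 2*m + 1) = (m - 5)*(m - 1)*(m - 1)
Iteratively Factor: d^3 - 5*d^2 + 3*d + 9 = (d - 3)*(d^2 - 2*d - 3) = (d - 3)^2*(d + 1)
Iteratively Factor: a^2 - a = (a)*(a - 1)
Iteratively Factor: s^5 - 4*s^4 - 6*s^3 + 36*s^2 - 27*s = (s - 3)*(s^4 - s^3 - 9*s^2 + 9*s) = (s - 3)^2*(s^3 + 2*s^2 - 3*s) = (s - 3)^2*(s - 1)*(s^2 + 3*s) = (s - 3)^2*(s - 1)*(s + 3)*(s)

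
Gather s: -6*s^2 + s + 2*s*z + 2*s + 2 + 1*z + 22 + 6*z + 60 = -6*s^2 + s*(2*z + 3) + 7*z + 84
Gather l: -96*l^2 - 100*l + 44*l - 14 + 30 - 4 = -96*l^2 - 56*l + 12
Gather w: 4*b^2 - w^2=4*b^2 - w^2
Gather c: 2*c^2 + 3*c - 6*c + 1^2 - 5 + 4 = 2*c^2 - 3*c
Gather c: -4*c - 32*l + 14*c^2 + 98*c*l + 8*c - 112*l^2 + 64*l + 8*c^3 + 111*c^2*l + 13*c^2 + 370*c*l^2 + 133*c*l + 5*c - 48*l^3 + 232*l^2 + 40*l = 8*c^3 + c^2*(111*l + 27) + c*(370*l^2 + 231*l + 9) - 48*l^3 + 120*l^2 + 72*l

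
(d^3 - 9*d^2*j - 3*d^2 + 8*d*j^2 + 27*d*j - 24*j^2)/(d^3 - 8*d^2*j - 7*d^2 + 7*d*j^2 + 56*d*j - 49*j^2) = (d^2 - 8*d*j - 3*d + 24*j)/(d^2 - 7*d*j - 7*d + 49*j)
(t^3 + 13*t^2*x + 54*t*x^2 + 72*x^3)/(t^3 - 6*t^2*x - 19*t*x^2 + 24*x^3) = (t^2 + 10*t*x + 24*x^2)/(t^2 - 9*t*x + 8*x^2)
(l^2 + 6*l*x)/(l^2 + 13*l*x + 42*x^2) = l/(l + 7*x)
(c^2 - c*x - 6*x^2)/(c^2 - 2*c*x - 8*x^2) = (-c + 3*x)/(-c + 4*x)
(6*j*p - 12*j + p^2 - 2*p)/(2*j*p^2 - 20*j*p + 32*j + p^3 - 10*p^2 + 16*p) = (6*j + p)/(2*j*p - 16*j + p^2 - 8*p)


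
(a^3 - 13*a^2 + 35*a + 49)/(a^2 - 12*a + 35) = (a^2 - 6*a - 7)/(a - 5)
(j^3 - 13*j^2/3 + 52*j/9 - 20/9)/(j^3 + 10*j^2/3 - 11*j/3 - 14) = (9*j^2 - 21*j + 10)/(3*(3*j^2 + 16*j + 21))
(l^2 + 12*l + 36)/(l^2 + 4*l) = (l^2 + 12*l + 36)/(l*(l + 4))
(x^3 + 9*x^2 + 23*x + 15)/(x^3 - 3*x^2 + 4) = (x^2 + 8*x + 15)/(x^2 - 4*x + 4)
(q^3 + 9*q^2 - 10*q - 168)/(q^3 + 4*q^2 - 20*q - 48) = (q + 7)/(q + 2)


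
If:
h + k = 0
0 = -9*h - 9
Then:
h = -1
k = 1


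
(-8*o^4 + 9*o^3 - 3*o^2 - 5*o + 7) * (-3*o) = 24*o^5 - 27*o^4 + 9*o^3 + 15*o^2 - 21*o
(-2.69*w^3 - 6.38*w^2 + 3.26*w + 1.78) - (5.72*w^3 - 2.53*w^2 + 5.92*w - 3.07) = -8.41*w^3 - 3.85*w^2 - 2.66*w + 4.85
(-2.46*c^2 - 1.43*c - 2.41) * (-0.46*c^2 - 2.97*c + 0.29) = 1.1316*c^4 + 7.964*c^3 + 4.6423*c^2 + 6.743*c - 0.6989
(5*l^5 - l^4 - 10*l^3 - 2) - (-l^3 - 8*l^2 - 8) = 5*l^5 - l^4 - 9*l^3 + 8*l^2 + 6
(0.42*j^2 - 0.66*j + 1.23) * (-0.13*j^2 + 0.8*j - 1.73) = -0.0546*j^4 + 0.4218*j^3 - 1.4145*j^2 + 2.1258*j - 2.1279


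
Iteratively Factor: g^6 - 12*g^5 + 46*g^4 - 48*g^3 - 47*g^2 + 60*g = (g)*(g^5 - 12*g^4 + 46*g^3 - 48*g^2 - 47*g + 60) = g*(g - 1)*(g^4 - 11*g^3 + 35*g^2 - 13*g - 60) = g*(g - 1)*(g + 1)*(g^3 - 12*g^2 + 47*g - 60) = g*(g - 5)*(g - 1)*(g + 1)*(g^2 - 7*g + 12) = g*(g - 5)*(g - 4)*(g - 1)*(g + 1)*(g - 3)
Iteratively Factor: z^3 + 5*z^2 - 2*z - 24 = (z + 3)*(z^2 + 2*z - 8) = (z + 3)*(z + 4)*(z - 2)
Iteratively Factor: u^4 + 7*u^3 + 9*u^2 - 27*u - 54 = (u + 3)*(u^3 + 4*u^2 - 3*u - 18) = (u - 2)*(u + 3)*(u^2 + 6*u + 9) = (u - 2)*(u + 3)^2*(u + 3)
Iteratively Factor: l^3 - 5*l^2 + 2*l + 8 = (l - 4)*(l^2 - l - 2) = (l - 4)*(l + 1)*(l - 2)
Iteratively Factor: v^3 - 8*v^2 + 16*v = (v)*(v^2 - 8*v + 16) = v*(v - 4)*(v - 4)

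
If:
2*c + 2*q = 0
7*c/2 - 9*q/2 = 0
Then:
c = 0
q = 0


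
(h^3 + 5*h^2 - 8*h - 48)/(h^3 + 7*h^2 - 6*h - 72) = (h + 4)/(h + 6)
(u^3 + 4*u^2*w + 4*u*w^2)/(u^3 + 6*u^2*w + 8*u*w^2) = (u + 2*w)/(u + 4*w)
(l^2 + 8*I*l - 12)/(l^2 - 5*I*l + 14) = (l + 6*I)/(l - 7*I)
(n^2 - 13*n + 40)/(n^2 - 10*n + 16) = (n - 5)/(n - 2)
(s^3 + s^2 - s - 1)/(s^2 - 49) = (s^3 + s^2 - s - 1)/(s^2 - 49)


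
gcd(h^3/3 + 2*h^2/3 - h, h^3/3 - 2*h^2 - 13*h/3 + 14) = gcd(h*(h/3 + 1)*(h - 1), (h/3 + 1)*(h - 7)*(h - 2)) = h + 3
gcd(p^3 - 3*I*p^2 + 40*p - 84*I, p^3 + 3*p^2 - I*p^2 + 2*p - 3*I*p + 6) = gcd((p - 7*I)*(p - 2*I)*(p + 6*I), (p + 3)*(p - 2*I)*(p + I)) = p - 2*I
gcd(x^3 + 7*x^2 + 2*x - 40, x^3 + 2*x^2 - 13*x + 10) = x^2 + 3*x - 10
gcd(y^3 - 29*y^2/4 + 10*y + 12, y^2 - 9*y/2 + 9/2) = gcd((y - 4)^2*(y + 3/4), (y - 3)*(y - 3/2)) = 1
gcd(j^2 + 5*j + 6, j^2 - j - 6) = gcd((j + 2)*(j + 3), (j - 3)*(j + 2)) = j + 2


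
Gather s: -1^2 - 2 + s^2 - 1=s^2 - 4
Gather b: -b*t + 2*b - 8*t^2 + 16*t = b*(2 - t) - 8*t^2 + 16*t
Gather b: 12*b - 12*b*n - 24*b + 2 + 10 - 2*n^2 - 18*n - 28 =b*(-12*n - 12) - 2*n^2 - 18*n - 16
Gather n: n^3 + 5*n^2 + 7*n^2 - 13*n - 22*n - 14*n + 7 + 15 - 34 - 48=n^3 + 12*n^2 - 49*n - 60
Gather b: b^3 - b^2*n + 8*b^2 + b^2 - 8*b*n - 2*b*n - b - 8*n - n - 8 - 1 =b^3 + b^2*(9 - n) + b*(-10*n - 1) - 9*n - 9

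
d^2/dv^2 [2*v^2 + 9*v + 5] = 4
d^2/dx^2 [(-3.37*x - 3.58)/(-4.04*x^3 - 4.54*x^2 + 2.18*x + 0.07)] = (330.022752*x^5 + 1072.043088*x^4 + 1248.88956*x^3 + 264.994944*x^2 - 200.091396*x + 35.274108)/(65.939264*x^9 + 222.300192*x^8 + 143.069328*x^7 - 149.759*x^6 - 84.904248*x^5 + 64.098276*x^4 - 6.14402*x^3 - 0.931266*x^2 - 0.032046*x - 0.000343)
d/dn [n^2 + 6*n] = 2*n + 6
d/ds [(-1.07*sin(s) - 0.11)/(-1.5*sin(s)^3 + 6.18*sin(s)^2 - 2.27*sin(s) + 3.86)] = (-3.21*sin(s)^3 + 6.1176*sin(s)^2 + 1.3596*sin(s) - 4.3799)*cos(s)/(2.25*sin(s)^6 - 18.54*sin(s)^5 + 45.0024*sin(s)^4 - 39.6372*sin(s)^3 + 52.8625*sin(s)^2 - 17.5244*sin(s) + 14.8996)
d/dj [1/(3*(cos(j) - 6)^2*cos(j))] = (cos(j) - 2)*sin(j)/((cos(j) - 6)^3*cos(j)^2)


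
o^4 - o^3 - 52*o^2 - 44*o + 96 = (o - 8)*(o - 1)*(o + 2)*(o + 6)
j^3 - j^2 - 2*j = j*(j - 2)*(j + 1)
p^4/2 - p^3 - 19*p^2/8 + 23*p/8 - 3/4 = (p/2 + 1)*(p - 3)*(p - 1/2)^2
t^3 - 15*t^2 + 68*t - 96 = (t - 8)*(t - 4)*(t - 3)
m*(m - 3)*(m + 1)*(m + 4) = m^4 + 2*m^3 - 11*m^2 - 12*m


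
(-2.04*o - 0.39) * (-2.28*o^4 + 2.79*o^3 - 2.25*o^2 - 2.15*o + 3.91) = 4.6512*o^5 - 4.8024*o^4 + 3.5019*o^3 + 5.2635*o^2 - 7.1379*o - 1.5249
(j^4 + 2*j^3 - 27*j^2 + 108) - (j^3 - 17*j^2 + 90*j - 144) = j^4 + j^3 - 10*j^2 - 90*j + 252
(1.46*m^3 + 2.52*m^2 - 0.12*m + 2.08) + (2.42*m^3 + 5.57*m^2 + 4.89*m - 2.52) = 3.88*m^3 + 8.09*m^2 + 4.77*m - 0.44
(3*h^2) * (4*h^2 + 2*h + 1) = 12*h^4 + 6*h^3 + 3*h^2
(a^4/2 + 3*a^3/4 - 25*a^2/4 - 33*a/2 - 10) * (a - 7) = a^5/2 - 11*a^4/4 - 23*a^3/2 + 109*a^2/4 + 211*a/2 + 70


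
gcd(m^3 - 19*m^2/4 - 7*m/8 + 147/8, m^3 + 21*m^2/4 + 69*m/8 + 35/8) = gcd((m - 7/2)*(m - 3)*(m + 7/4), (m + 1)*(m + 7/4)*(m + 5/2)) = m + 7/4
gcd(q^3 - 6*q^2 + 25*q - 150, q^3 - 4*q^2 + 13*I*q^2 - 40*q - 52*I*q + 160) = q + 5*I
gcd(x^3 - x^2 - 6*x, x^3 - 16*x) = x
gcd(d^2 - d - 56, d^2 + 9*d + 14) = d + 7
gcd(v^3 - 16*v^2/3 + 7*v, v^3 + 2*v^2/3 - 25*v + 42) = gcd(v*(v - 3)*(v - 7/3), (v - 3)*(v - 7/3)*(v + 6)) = v^2 - 16*v/3 + 7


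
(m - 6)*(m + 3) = m^2 - 3*m - 18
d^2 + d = d*(d + 1)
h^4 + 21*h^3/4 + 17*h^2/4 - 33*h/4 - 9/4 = (h - 1)*(h + 1/4)*(h + 3)^2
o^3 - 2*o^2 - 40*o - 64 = (o - 8)*(o + 2)*(o + 4)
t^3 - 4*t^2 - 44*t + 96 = (t - 8)*(t - 2)*(t + 6)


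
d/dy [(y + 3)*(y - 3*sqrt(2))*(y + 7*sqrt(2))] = 3*y^2 + 6*y + 8*sqrt(2)*y - 42 + 12*sqrt(2)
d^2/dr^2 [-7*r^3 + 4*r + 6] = -42*r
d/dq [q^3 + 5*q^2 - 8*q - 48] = 3*q^2 + 10*q - 8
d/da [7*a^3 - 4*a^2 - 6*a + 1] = 21*a^2 - 8*a - 6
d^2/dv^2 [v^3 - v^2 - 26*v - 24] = 6*v - 2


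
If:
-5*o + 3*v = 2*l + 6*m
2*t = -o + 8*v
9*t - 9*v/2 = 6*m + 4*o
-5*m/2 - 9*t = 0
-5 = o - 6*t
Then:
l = 1145/28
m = 1095/28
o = -1965/28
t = -1825/168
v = -965/84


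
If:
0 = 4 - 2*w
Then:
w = 2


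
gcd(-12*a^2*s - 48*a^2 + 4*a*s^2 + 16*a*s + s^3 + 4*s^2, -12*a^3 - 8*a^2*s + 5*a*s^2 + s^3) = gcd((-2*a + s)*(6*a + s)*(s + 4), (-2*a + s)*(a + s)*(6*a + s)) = -12*a^2 + 4*a*s + s^2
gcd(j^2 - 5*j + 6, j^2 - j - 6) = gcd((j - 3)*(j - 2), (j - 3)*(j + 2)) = j - 3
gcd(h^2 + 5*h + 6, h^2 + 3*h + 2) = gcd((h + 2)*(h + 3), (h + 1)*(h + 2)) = h + 2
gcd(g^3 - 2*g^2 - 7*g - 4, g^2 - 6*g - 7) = g + 1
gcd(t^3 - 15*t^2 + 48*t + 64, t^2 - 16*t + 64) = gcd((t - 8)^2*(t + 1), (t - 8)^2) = t^2 - 16*t + 64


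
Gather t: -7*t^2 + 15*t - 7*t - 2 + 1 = -7*t^2 + 8*t - 1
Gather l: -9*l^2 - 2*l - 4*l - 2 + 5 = -9*l^2 - 6*l + 3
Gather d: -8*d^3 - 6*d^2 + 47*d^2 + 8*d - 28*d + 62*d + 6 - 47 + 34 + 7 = -8*d^3 + 41*d^2 + 42*d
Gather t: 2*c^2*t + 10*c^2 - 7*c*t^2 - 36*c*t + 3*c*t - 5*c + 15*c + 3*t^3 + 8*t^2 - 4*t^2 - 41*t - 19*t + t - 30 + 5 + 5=10*c^2 + 10*c + 3*t^3 + t^2*(4 - 7*c) + t*(2*c^2 - 33*c - 59) - 20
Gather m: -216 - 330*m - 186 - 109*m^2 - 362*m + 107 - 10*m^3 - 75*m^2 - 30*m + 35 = -10*m^3 - 184*m^2 - 722*m - 260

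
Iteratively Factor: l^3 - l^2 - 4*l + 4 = (l - 2)*(l^2 + l - 2) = (l - 2)*(l + 2)*(l - 1)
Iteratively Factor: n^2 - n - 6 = (n - 3)*(n + 2)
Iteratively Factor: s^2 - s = (s - 1)*(s)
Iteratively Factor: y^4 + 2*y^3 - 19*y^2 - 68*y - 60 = (y + 2)*(y^3 - 19*y - 30) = (y - 5)*(y + 2)*(y^2 + 5*y + 6) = (y - 5)*(y + 2)*(y + 3)*(y + 2)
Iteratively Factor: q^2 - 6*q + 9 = (q - 3)*(q - 3)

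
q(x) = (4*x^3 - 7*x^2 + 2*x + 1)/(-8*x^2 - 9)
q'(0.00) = -0.22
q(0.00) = -0.11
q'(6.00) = -0.50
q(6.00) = -2.10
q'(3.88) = -0.48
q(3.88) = -1.06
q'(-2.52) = -0.63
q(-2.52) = 1.88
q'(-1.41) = -0.85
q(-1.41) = 1.08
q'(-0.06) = -0.33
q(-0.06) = -0.09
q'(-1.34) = -0.87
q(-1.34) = 1.02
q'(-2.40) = -0.64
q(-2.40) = 1.80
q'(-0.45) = -0.90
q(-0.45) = 0.16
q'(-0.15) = -0.49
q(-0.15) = -0.06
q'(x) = 16*x*(4*x^3 - 7*x^2 + 2*x + 1)/(-8*x^2 - 9)^2 + (12*x^2 - 14*x + 2)/(-8*x^2 - 9) = 2*(-16*x^4 - 46*x^2 + 71*x - 9)/(64*x^4 + 144*x^2 + 81)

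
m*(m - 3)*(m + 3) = m^3 - 9*m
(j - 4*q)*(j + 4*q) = j^2 - 16*q^2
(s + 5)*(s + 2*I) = s^2 + 5*s + 2*I*s + 10*I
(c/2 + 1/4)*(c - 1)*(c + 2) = c^3/2 + 3*c^2/4 - 3*c/4 - 1/2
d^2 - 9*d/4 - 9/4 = (d - 3)*(d + 3/4)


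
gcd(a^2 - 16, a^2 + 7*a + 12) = a + 4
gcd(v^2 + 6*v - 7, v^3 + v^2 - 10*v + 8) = v - 1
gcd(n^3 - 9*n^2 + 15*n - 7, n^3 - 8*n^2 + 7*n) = n^2 - 8*n + 7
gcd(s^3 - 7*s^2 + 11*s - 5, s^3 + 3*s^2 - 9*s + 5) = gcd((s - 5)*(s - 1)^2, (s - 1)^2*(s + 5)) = s^2 - 2*s + 1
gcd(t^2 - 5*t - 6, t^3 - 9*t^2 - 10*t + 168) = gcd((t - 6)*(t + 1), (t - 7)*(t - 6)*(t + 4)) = t - 6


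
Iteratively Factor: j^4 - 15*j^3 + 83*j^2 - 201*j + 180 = (j - 4)*(j^3 - 11*j^2 + 39*j - 45) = (j - 5)*(j - 4)*(j^2 - 6*j + 9) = (j - 5)*(j - 4)*(j - 3)*(j - 3)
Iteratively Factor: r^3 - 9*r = (r)*(r^2 - 9) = r*(r + 3)*(r - 3)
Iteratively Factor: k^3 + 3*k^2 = (k + 3)*(k^2) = k*(k + 3)*(k)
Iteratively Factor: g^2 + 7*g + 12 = (g + 3)*(g + 4)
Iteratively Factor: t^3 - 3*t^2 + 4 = (t - 2)*(t^2 - t - 2) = (t - 2)*(t + 1)*(t - 2)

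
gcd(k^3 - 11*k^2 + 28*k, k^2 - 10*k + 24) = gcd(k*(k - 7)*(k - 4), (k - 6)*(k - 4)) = k - 4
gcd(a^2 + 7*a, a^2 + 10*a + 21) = a + 7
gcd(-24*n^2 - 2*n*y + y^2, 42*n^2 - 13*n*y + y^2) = -6*n + y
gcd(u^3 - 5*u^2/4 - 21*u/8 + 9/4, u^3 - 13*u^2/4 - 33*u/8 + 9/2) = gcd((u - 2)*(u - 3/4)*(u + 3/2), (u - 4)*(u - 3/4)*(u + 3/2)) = u^2 + 3*u/4 - 9/8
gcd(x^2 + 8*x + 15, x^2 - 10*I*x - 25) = 1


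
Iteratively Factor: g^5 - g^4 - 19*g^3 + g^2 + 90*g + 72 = (g + 1)*(g^4 - 2*g^3 - 17*g^2 + 18*g + 72) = (g + 1)*(g + 3)*(g^3 - 5*g^2 - 2*g + 24) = (g + 1)*(g + 2)*(g + 3)*(g^2 - 7*g + 12) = (g - 3)*(g + 1)*(g + 2)*(g + 3)*(g - 4)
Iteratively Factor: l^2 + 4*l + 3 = (l + 3)*(l + 1)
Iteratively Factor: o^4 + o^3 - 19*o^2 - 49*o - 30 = (o + 1)*(o^3 - 19*o - 30) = (o + 1)*(o + 3)*(o^2 - 3*o - 10) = (o - 5)*(o + 1)*(o + 3)*(o + 2)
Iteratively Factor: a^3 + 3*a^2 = (a)*(a^2 + 3*a) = a^2*(a + 3)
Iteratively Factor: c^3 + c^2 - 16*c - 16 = (c - 4)*(c^2 + 5*c + 4) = (c - 4)*(c + 4)*(c + 1)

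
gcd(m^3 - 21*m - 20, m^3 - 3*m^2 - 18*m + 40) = m^2 - m - 20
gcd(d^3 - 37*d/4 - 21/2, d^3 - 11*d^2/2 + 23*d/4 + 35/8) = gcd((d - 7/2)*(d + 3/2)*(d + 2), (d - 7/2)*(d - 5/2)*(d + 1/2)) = d - 7/2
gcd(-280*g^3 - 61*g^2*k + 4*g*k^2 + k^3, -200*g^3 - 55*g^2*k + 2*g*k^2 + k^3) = 40*g^2 + 3*g*k - k^2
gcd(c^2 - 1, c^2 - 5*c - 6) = c + 1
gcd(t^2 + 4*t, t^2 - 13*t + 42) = 1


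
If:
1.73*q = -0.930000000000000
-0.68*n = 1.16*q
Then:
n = 0.92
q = -0.54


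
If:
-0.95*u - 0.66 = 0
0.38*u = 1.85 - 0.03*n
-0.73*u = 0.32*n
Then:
No Solution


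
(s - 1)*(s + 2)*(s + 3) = s^3 + 4*s^2 + s - 6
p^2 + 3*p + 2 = (p + 1)*(p + 2)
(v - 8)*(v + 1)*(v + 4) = v^3 - 3*v^2 - 36*v - 32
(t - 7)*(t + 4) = t^2 - 3*t - 28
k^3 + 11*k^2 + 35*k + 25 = (k + 1)*(k + 5)^2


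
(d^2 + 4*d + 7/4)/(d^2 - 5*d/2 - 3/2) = (d + 7/2)/(d - 3)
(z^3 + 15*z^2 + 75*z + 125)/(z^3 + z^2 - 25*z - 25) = (z^2 + 10*z + 25)/(z^2 - 4*z - 5)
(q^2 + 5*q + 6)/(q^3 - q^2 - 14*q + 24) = (q^2 + 5*q + 6)/(q^3 - q^2 - 14*q + 24)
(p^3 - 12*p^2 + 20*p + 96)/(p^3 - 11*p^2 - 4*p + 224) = (p^2 - 4*p - 12)/(p^2 - 3*p - 28)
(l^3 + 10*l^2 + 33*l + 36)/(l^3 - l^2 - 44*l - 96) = (l + 3)/(l - 8)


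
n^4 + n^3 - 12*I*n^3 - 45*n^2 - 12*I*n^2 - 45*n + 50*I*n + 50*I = (n + 1)*(n - 5*I)^2*(n - 2*I)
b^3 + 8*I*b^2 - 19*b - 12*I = (b + I)*(b + 3*I)*(b + 4*I)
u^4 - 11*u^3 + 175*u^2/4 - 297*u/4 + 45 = (u - 4)*(u - 3)*(u - 5/2)*(u - 3/2)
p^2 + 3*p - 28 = (p - 4)*(p + 7)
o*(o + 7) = o^2 + 7*o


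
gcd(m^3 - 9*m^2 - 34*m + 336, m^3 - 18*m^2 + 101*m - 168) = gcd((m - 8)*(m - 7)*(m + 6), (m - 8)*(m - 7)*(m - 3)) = m^2 - 15*m + 56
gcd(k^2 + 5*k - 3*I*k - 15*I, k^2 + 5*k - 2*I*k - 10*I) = k + 5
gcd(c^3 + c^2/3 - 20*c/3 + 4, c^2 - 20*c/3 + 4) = c - 2/3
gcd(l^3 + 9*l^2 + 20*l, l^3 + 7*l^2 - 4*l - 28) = 1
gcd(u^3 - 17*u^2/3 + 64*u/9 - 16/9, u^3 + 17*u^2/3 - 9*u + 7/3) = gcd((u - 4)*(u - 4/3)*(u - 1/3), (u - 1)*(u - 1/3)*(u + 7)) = u - 1/3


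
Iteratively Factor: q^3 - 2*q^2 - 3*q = (q + 1)*(q^2 - 3*q) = q*(q + 1)*(q - 3)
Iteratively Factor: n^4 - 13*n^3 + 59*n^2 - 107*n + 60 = (n - 3)*(n^3 - 10*n^2 + 29*n - 20) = (n - 4)*(n - 3)*(n^2 - 6*n + 5) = (n - 5)*(n - 4)*(n - 3)*(n - 1)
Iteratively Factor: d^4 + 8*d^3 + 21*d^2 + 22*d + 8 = (d + 1)*(d^3 + 7*d^2 + 14*d + 8) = (d + 1)^2*(d^2 + 6*d + 8) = (d + 1)^2*(d + 4)*(d + 2)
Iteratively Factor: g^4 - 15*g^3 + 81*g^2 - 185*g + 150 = (g - 5)*(g^3 - 10*g^2 + 31*g - 30) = (g - 5)*(g - 2)*(g^2 - 8*g + 15) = (g - 5)*(g - 3)*(g - 2)*(g - 5)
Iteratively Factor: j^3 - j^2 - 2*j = (j - 2)*(j^2 + j) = j*(j - 2)*(j + 1)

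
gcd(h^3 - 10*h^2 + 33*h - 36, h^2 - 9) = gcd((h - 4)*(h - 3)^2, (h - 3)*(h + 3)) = h - 3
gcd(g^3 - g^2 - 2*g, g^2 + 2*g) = g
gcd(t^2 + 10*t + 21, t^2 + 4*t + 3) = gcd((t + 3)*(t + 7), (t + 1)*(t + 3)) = t + 3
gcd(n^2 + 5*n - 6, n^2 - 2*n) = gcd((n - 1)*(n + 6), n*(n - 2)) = 1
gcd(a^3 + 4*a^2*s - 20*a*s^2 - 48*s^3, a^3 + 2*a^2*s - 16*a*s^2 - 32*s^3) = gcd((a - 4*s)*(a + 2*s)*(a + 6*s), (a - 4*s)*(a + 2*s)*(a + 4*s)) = -a^2 + 2*a*s + 8*s^2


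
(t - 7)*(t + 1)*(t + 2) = t^3 - 4*t^2 - 19*t - 14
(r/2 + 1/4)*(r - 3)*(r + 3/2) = r^3/2 - r^2/2 - 21*r/8 - 9/8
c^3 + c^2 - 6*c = c*(c - 2)*(c + 3)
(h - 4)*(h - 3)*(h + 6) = h^3 - h^2 - 30*h + 72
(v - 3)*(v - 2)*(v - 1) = v^3 - 6*v^2 + 11*v - 6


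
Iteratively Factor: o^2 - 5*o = (o - 5)*(o)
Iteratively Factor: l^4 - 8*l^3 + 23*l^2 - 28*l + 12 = (l - 2)*(l^3 - 6*l^2 + 11*l - 6) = (l - 2)^2*(l^2 - 4*l + 3) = (l - 2)^2*(l - 1)*(l - 3)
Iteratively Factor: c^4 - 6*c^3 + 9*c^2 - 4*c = (c)*(c^3 - 6*c^2 + 9*c - 4) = c*(c - 1)*(c^2 - 5*c + 4) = c*(c - 1)^2*(c - 4)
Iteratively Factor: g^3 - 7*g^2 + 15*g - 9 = (g - 1)*(g^2 - 6*g + 9) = (g - 3)*(g - 1)*(g - 3)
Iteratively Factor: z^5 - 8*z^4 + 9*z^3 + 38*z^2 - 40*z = (z + 2)*(z^4 - 10*z^3 + 29*z^2 - 20*z) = (z - 4)*(z + 2)*(z^3 - 6*z^2 + 5*z) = (z - 4)*(z - 1)*(z + 2)*(z^2 - 5*z) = z*(z - 4)*(z - 1)*(z + 2)*(z - 5)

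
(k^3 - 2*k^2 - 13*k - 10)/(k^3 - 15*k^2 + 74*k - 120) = (k^2 + 3*k + 2)/(k^2 - 10*k + 24)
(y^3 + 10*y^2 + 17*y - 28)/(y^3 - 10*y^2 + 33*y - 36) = (y^3 + 10*y^2 + 17*y - 28)/(y^3 - 10*y^2 + 33*y - 36)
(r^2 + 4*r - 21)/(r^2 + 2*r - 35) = (r - 3)/(r - 5)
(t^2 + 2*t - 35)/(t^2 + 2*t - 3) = (t^2 + 2*t - 35)/(t^2 + 2*t - 3)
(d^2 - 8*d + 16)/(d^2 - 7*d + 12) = (d - 4)/(d - 3)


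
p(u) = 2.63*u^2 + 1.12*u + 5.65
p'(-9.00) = -46.22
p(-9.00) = 208.60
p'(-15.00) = -77.78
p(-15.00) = 580.60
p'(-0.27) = -0.30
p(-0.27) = 5.54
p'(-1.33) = -5.88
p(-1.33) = 8.81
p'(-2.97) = -14.50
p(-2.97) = 25.52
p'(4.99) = 27.37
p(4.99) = 76.73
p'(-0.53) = -1.67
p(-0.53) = 5.80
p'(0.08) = 1.54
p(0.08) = 5.76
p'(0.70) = 4.80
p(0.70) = 7.72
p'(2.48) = 14.16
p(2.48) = 24.60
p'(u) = 5.26*u + 1.12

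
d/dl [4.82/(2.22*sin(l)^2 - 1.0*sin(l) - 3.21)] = (4.82 - 21.4008*sin(l))*cos(l)/(-2.22*sin(l)^2 + 1.0*sin(l) + 3.21)^2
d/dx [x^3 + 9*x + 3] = 3*x^2 + 9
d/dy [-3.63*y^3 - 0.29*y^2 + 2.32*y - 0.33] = -10.89*y^2 - 0.58*y + 2.32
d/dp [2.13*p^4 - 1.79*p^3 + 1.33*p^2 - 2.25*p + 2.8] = 8.52*p^3 - 5.37*p^2 + 2.66*p - 2.25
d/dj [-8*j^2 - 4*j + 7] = -16*j - 4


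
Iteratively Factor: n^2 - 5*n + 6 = (n - 2)*(n - 3)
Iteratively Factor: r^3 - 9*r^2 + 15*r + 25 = (r + 1)*(r^2 - 10*r + 25) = (r - 5)*(r + 1)*(r - 5)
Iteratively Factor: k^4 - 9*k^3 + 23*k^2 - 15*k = (k - 5)*(k^3 - 4*k^2 + 3*k) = (k - 5)*(k - 1)*(k^2 - 3*k) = k*(k - 5)*(k - 1)*(k - 3)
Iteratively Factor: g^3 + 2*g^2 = (g)*(g^2 + 2*g) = g*(g + 2)*(g)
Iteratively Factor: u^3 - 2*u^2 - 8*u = (u - 4)*(u^2 + 2*u) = (u - 4)*(u + 2)*(u)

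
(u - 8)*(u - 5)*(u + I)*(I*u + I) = I*u^4 - u^3 - 12*I*u^3 + 12*u^2 + 27*I*u^2 - 27*u + 40*I*u - 40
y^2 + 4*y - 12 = (y - 2)*(y + 6)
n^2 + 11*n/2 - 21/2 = (n - 3/2)*(n + 7)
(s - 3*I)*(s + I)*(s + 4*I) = s^3 + 2*I*s^2 + 11*s + 12*I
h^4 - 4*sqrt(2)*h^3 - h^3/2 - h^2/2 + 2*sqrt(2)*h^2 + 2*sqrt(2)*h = h*(h - 1)*(h + 1/2)*(h - 4*sqrt(2))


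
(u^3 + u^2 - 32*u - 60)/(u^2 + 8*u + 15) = (u^2 - 4*u - 12)/(u + 3)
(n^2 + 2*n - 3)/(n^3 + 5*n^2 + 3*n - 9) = 1/(n + 3)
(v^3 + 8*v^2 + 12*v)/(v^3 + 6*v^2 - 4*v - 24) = v/(v - 2)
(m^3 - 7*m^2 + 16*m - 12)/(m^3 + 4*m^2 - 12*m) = (m^2 - 5*m + 6)/(m*(m + 6))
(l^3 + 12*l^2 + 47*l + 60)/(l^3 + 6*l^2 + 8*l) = (l^2 + 8*l + 15)/(l*(l + 2))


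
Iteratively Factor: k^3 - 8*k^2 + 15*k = (k - 3)*(k^2 - 5*k) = (k - 5)*(k - 3)*(k)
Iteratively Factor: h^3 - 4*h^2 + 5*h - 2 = (h - 2)*(h^2 - 2*h + 1) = (h - 2)*(h - 1)*(h - 1)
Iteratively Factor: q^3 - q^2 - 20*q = (q - 5)*(q^2 + 4*q) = q*(q - 5)*(q + 4)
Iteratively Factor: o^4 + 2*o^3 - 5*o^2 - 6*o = (o + 3)*(o^3 - o^2 - 2*o) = (o - 2)*(o + 3)*(o^2 + o) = (o - 2)*(o + 1)*(o + 3)*(o)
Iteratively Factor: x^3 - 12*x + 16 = (x - 2)*(x^2 + 2*x - 8) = (x - 2)^2*(x + 4)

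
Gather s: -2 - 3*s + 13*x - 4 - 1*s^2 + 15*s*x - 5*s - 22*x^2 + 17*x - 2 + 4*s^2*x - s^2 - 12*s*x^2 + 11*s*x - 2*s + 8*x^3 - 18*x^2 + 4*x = s^2*(4*x - 2) + s*(-12*x^2 + 26*x - 10) + 8*x^3 - 40*x^2 + 34*x - 8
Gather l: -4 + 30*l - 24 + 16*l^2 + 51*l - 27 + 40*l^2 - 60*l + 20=56*l^2 + 21*l - 35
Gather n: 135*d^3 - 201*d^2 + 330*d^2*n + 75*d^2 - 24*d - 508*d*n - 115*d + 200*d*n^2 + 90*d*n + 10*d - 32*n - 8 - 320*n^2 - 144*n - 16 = 135*d^3 - 126*d^2 - 129*d + n^2*(200*d - 320) + n*(330*d^2 - 418*d - 176) - 24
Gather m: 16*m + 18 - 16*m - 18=0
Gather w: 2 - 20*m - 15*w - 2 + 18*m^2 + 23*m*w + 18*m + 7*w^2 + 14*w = 18*m^2 - 2*m + 7*w^2 + w*(23*m - 1)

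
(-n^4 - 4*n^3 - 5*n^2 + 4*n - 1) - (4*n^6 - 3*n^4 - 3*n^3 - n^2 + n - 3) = -4*n^6 + 2*n^4 - n^3 - 4*n^2 + 3*n + 2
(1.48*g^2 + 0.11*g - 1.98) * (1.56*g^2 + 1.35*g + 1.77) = 2.3088*g^4 + 2.1696*g^3 - 0.3207*g^2 - 2.4783*g - 3.5046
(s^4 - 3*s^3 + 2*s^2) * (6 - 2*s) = -2*s^5 + 12*s^4 - 22*s^3 + 12*s^2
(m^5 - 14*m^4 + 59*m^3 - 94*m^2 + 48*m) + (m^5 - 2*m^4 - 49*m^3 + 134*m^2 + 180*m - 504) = 2*m^5 - 16*m^4 + 10*m^3 + 40*m^2 + 228*m - 504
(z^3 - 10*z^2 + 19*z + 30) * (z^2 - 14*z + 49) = z^5 - 24*z^4 + 208*z^3 - 726*z^2 + 511*z + 1470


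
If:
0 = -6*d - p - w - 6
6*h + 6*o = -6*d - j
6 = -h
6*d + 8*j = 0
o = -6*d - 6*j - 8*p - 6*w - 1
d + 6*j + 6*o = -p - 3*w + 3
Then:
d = -16/71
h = -6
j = 12/71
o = 440/71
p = 1493/142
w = -2153/142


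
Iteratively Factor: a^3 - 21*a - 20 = (a + 1)*(a^2 - a - 20) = (a - 5)*(a + 1)*(a + 4)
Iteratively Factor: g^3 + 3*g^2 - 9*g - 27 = (g - 3)*(g^2 + 6*g + 9) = (g - 3)*(g + 3)*(g + 3)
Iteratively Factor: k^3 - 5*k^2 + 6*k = (k - 3)*(k^2 - 2*k) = (k - 3)*(k - 2)*(k)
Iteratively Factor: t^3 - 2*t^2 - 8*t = (t - 4)*(t^2 + 2*t) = t*(t - 4)*(t + 2)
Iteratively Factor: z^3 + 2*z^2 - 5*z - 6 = (z + 1)*(z^2 + z - 6) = (z + 1)*(z + 3)*(z - 2)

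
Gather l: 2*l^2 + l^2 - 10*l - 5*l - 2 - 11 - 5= 3*l^2 - 15*l - 18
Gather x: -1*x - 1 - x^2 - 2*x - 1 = -x^2 - 3*x - 2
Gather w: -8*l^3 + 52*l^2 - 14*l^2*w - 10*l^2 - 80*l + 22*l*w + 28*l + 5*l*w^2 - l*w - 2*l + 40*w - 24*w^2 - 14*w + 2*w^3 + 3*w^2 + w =-8*l^3 + 42*l^2 - 54*l + 2*w^3 + w^2*(5*l - 21) + w*(-14*l^2 + 21*l + 27)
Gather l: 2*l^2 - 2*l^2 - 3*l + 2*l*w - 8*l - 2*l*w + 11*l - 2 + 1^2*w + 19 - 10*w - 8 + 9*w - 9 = 0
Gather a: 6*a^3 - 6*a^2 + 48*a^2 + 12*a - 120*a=6*a^3 + 42*a^2 - 108*a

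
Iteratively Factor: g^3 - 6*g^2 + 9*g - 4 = (g - 1)*(g^2 - 5*g + 4) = (g - 4)*(g - 1)*(g - 1)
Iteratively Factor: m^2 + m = (m)*(m + 1)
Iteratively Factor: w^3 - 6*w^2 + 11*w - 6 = (w - 2)*(w^2 - 4*w + 3) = (w - 3)*(w - 2)*(w - 1)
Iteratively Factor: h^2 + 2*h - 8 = (h + 4)*(h - 2)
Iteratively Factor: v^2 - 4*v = (v - 4)*(v)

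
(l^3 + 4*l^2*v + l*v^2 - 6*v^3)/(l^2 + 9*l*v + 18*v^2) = (l^2 + l*v - 2*v^2)/(l + 6*v)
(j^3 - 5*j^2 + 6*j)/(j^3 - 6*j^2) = (j^2 - 5*j + 6)/(j*(j - 6))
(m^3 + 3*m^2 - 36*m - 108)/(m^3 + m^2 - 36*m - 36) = (m + 3)/(m + 1)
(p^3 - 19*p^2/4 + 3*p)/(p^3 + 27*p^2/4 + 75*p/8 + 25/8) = 2*p*(4*p^2 - 19*p + 12)/(8*p^3 + 54*p^2 + 75*p + 25)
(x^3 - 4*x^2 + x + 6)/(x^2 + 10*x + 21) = (x^3 - 4*x^2 + x + 6)/(x^2 + 10*x + 21)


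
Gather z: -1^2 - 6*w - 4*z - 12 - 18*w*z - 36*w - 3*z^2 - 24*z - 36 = -42*w - 3*z^2 + z*(-18*w - 28) - 49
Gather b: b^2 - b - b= b^2 - 2*b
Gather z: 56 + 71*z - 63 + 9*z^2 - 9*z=9*z^2 + 62*z - 7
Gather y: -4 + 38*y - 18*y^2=-18*y^2 + 38*y - 4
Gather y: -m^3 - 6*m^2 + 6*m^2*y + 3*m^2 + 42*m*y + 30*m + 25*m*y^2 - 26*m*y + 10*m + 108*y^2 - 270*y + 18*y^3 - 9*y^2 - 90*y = -m^3 - 3*m^2 + 40*m + 18*y^3 + y^2*(25*m + 99) + y*(6*m^2 + 16*m - 360)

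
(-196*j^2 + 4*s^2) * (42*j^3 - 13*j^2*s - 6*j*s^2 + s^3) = -8232*j^5 + 2548*j^4*s + 1344*j^3*s^2 - 248*j^2*s^3 - 24*j*s^4 + 4*s^5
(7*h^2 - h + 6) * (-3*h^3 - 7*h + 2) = -21*h^5 + 3*h^4 - 67*h^3 + 21*h^2 - 44*h + 12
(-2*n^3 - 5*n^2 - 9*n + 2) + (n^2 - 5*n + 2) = -2*n^3 - 4*n^2 - 14*n + 4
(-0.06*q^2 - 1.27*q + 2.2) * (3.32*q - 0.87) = -0.1992*q^3 - 4.1642*q^2 + 8.4089*q - 1.914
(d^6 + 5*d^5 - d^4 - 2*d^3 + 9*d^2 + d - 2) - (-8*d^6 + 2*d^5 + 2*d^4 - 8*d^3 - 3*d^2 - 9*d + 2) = 9*d^6 + 3*d^5 - 3*d^4 + 6*d^3 + 12*d^2 + 10*d - 4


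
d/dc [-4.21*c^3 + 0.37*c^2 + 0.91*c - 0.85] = -12.63*c^2 + 0.74*c + 0.91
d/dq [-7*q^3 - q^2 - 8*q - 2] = -21*q^2 - 2*q - 8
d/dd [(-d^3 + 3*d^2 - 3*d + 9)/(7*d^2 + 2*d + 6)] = (-7*d^4 - 4*d^3 + 9*d^2 - 90*d - 36)/(49*d^4 + 28*d^3 + 88*d^2 + 24*d + 36)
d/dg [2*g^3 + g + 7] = 6*g^2 + 1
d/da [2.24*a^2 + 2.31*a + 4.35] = 4.48*a + 2.31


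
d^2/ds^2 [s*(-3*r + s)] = 2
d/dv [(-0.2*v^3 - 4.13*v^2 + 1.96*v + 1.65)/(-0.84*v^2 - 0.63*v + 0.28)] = (0.168*v^4 + 0.252*v^3 + 4.0803*v^2 + 0.4592*v + 1.5883)/(0.7056*v^4 + 1.0584*v^3 - 0.0735*v^2 - 0.3528*v + 0.0784)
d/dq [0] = 0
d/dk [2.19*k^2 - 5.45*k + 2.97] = 4.38*k - 5.45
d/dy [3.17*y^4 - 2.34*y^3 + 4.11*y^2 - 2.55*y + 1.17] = 12.68*y^3 - 7.02*y^2 + 8.22*y - 2.55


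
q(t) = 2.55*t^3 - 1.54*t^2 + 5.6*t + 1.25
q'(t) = 7.65*t^2 - 3.08*t + 5.6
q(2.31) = 37.40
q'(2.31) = 39.31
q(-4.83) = -349.05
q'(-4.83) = 198.94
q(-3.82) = -184.76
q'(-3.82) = 129.00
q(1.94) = 24.94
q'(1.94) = 28.42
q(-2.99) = -97.43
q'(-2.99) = 83.20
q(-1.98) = -35.67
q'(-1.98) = 41.69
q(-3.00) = -98.26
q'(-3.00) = 83.69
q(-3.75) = -175.88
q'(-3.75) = 124.73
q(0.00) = 1.25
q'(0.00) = 5.60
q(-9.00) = -2032.84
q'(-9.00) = 652.97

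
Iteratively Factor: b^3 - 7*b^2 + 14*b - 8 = (b - 2)*(b^2 - 5*b + 4) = (b - 4)*(b - 2)*(b - 1)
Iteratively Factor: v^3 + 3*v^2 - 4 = (v + 2)*(v^2 + v - 2) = (v + 2)^2*(v - 1)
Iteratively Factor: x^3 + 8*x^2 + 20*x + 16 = (x + 4)*(x^2 + 4*x + 4) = (x + 2)*(x + 4)*(x + 2)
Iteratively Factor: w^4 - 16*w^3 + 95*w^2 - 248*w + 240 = (w - 4)*(w^3 - 12*w^2 + 47*w - 60) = (w - 4)*(w - 3)*(w^2 - 9*w + 20) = (w - 4)^2*(w - 3)*(w - 5)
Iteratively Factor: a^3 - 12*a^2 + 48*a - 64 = (a - 4)*(a^2 - 8*a + 16) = (a - 4)^2*(a - 4)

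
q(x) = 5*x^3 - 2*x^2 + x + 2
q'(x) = 15*x^2 - 4*x + 1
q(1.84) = 28.22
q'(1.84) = 44.42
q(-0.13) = 1.83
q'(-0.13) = 1.77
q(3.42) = 182.04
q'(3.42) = 162.77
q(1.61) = 19.29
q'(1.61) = 33.44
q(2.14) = 43.98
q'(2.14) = 61.13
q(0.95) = 5.43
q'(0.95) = 10.74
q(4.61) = 453.97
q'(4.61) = 301.34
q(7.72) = 2191.02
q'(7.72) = 864.10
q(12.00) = 8366.00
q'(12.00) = 2113.00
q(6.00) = 1016.00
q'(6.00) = 517.00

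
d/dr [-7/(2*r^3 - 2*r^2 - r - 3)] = 7*(6*r^2 - 4*r - 1)/(-2*r^3 + 2*r^2 + r + 3)^2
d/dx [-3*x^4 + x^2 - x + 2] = -12*x^3 + 2*x - 1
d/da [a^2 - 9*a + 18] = 2*a - 9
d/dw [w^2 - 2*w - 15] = 2*w - 2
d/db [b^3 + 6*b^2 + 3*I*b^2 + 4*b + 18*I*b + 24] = 3*b^2 + 6*b*(2 + I) + 4 + 18*I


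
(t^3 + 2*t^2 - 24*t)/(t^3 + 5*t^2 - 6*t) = (t - 4)/(t - 1)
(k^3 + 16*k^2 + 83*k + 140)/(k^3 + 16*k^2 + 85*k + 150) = (k^2 + 11*k + 28)/(k^2 + 11*k + 30)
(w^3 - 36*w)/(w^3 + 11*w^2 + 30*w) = (w - 6)/(w + 5)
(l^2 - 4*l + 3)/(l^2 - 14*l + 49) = (l^2 - 4*l + 3)/(l^2 - 14*l + 49)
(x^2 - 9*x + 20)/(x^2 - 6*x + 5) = (x - 4)/(x - 1)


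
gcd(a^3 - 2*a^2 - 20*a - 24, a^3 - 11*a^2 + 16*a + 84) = a^2 - 4*a - 12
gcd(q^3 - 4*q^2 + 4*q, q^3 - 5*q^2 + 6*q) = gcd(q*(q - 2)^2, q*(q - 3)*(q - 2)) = q^2 - 2*q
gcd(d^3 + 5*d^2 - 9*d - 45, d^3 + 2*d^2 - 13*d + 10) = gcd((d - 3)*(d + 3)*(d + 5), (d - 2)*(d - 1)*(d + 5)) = d + 5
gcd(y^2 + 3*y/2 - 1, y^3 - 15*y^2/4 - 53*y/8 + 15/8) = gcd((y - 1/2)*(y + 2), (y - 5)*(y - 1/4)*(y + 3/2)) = 1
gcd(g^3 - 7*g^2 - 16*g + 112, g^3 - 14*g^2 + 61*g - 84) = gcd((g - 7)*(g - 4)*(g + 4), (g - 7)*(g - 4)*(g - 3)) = g^2 - 11*g + 28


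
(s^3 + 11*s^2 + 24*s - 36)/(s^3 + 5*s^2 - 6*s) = (s + 6)/s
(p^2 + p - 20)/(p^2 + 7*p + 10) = (p - 4)/(p + 2)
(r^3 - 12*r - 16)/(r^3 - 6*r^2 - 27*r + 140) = (r^2 + 4*r + 4)/(r^2 - 2*r - 35)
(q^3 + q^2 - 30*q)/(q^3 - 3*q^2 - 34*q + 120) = q/(q - 4)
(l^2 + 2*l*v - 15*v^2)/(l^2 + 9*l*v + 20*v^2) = (l - 3*v)/(l + 4*v)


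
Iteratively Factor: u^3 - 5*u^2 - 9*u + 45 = (u + 3)*(u^2 - 8*u + 15) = (u - 5)*(u + 3)*(u - 3)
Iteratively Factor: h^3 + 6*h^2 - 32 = (h + 4)*(h^2 + 2*h - 8) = (h + 4)^2*(h - 2)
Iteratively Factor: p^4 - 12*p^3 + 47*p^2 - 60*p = (p - 3)*(p^3 - 9*p^2 + 20*p) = p*(p - 3)*(p^2 - 9*p + 20) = p*(p - 4)*(p - 3)*(p - 5)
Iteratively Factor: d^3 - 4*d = (d)*(d^2 - 4) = d*(d - 2)*(d + 2)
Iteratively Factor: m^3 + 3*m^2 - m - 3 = (m + 3)*(m^2 - 1) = (m + 1)*(m + 3)*(m - 1)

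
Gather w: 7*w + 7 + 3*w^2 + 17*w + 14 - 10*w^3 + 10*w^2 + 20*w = -10*w^3 + 13*w^2 + 44*w + 21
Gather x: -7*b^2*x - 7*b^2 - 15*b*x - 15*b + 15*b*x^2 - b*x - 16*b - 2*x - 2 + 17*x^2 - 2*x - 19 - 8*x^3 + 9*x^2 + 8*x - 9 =-7*b^2 - 31*b - 8*x^3 + x^2*(15*b + 26) + x*(-7*b^2 - 16*b + 4) - 30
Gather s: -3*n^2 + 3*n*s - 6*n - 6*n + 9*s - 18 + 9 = -3*n^2 - 12*n + s*(3*n + 9) - 9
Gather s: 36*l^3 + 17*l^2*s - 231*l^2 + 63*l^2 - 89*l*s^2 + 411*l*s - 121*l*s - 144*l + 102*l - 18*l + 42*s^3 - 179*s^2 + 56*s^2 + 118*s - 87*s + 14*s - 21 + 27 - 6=36*l^3 - 168*l^2 - 60*l + 42*s^3 + s^2*(-89*l - 123) + s*(17*l^2 + 290*l + 45)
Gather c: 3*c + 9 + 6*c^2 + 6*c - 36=6*c^2 + 9*c - 27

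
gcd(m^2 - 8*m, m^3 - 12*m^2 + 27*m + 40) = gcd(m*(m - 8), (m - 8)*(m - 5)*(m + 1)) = m - 8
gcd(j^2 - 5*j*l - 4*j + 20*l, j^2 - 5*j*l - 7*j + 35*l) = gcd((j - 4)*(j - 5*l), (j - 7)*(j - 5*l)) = j - 5*l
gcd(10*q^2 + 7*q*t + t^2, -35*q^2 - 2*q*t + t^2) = 5*q + t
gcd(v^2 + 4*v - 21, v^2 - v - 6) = v - 3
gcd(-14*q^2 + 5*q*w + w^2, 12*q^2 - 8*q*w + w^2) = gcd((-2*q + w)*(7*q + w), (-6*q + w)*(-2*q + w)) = 2*q - w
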